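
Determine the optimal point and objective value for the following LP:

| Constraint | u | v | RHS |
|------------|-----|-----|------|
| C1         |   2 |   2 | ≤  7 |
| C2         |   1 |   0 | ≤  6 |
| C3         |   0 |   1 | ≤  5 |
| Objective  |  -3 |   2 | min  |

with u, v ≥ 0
u = 3.5, v = 0, z = -10.5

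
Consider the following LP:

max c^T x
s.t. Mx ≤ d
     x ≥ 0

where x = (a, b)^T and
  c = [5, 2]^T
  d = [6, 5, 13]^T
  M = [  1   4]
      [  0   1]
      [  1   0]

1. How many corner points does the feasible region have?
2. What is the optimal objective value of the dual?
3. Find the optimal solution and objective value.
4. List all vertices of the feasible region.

1. 3
2. 30 (by strong duality, equal to the primal optimum)
3. a = 6, b = 0, z = 30
4. (0, 0), (6, 0), (0, 1.5)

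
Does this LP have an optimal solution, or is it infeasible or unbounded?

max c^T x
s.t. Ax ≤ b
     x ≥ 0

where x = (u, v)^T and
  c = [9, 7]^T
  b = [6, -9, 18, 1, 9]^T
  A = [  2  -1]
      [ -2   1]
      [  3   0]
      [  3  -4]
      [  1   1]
One constraint requires 2u - v ≤ 6, while the constraint -2u + v ≤ -9 is equivalent to 2u - v ≥ 9. Together they would need 9 ≤ 2u - v ≤ 6, which is impossible since 9 > 6. No point satisfies all constraints.

Infeasible: no point satisfies all constraints simultaneously.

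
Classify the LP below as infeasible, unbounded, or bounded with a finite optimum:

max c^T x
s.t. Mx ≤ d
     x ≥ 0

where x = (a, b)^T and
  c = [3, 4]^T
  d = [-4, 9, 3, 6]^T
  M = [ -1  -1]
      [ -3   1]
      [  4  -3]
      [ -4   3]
Feasible point: (1, 3) satisfies every constraint, so the LP is feasible.
Direction d = (3, 4): for each constraint row a, a·d ≤ 0 —
  (-1)(3) + (-1)(4) = -7 ≤ 0
  (-3)(3) + (1)(4) = -5 ≤ 0
  (4)(3) + (-3)(4) = 0 ≤ 0
  (-4)(3) + (3)(4) = 0 ≤ 0
and d ≥ 0, so (1, 3) + t·d stays feasible for every t ≥ 0. Along this ray z = 3a + 4b changes by 25 per unit t, so z → +∞.

Unbounded — the objective can increase without bound over the feasible region.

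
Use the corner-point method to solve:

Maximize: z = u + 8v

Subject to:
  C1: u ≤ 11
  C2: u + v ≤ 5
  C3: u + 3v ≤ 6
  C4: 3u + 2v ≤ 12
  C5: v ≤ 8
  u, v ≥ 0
Each vertex is the intersection of two constraint boundaries that also satisfies all remaining constraints:
  u = 0 and v = 0 → (0, 0)
  3u + 2v = 12 and v = 0 → (4, 0)
  u + 3v = 6 and 3u + 2v = 12 → (3.429, 0.8571)
  u + 3v = 6 and u = 0 → (0, 2)

Evaluating z = u + 8v at each vertex:
  (0, 0): z = 0
  (4, 0): z = 4
  (3.429, 0.8571): z = 10.29
  (0, 2): z = 16

The maximum is at (0, 2) with z = 16.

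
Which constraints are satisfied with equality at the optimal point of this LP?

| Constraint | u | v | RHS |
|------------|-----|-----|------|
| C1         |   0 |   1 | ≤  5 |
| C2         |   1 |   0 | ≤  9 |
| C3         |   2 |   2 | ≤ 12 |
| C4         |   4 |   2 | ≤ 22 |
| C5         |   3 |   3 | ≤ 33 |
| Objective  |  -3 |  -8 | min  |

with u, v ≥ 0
Optimal: u = 1, v = 5
Binding: C1, C3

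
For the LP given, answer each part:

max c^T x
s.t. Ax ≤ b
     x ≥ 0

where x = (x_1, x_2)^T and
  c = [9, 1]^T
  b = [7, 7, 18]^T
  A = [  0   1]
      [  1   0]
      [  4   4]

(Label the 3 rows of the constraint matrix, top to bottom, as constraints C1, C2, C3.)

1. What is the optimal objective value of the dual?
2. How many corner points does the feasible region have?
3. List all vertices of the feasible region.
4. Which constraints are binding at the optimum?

1. 40.5 (by strong duality, equal to the primal optimum)
2. 3
3. (0, 0), (4.5, 0), (0, 4.5)
4. C3, x_2 ≥ 0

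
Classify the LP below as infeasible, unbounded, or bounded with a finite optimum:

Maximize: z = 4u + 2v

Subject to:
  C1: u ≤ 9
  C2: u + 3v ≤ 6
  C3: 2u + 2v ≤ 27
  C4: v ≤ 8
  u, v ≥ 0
The point (6, 0) satisfies every constraint, so the LP is feasible; the constraints give u ≤ 9 and v ≤ 8, which with u, v ≥ 0 keep the feasible region inside a bounded box. A feasible, bounded LP attains a finite optimum at a vertex.

Evaluating z = 4u + 2v at each vertex:
  (0, 0): z = 0
  (6, 0): z = 24
  (0, 2): z = 4

Feasible with finite optimum z* = 24 at (6, 0).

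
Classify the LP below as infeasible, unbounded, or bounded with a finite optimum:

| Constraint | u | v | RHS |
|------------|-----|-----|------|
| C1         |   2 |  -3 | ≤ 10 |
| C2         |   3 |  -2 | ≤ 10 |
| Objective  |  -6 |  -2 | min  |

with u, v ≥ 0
Feasible point: (0, 0) satisfies every constraint, so the LP is feasible.
Direction d = (0, 1): for each constraint row a, a·d ≤ 0 —
  (2)(0) + (-3)(1) = -3 ≤ 0
  (3)(0) + (-2)(1) = -2 ≤ 0
and d ≥ 0, so (0, 0) + t·d stays feasible for every t ≥ 0. Along this ray z = -6u - 2v changes by -2 per unit t, so z → −∞.

Unbounded — the objective can decrease without bound over the feasible region.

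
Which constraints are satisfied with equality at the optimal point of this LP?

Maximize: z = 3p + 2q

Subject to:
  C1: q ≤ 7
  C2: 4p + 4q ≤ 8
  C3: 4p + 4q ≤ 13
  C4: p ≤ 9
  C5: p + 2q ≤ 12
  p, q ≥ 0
Optimal: p = 2, q = 0
Binding: C2, q ≥ 0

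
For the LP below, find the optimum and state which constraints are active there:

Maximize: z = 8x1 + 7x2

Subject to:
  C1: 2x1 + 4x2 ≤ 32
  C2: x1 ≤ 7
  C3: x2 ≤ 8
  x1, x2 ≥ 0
Optimal: x1 = 7, x2 = 4.5
Binding: C1, C2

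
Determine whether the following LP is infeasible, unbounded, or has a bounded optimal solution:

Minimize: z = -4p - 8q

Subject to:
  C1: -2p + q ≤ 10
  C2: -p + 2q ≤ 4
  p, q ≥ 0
Feasible point: (0, 0) satisfies every constraint, so the LP is feasible.
Direction d = (1, 0): for each constraint row a, a·d ≤ 0 —
  (-2)(1) + (1)(0) = -2 ≤ 0
  (-1)(1) + (2)(0) = -1 ≤ 0
and d ≥ 0, so (0, 0) + t·d stays feasible for every t ≥ 0. Along this ray z = -4p - 8q changes by -4 per unit t, so z → −∞.

Unbounded: there is a feasible ray along which z → −∞.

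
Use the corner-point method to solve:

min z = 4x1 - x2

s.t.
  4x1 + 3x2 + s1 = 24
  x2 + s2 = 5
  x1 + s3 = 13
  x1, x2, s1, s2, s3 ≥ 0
Each vertex is the intersection of two constraint boundaries that also satisfies all remaining constraints:
  x1 = 0 and x2 = 0 → (0, 0)
  4x1 + 3x2 = 24 and x2 = 0 → (6, 0)
  4x1 + 3x2 = 24 and x2 = 5 → (2.25, 5)
  x2 = 5 and x1 = 0 → (0, 5)

Evaluating z = 4x1 - x2 at each vertex:
  (0, 0): z = 0
  (6, 0): z = 24
  (2.25, 5): z = 4
  (0, 5): z = -5

The minimum is at (0, 5) with z = -5.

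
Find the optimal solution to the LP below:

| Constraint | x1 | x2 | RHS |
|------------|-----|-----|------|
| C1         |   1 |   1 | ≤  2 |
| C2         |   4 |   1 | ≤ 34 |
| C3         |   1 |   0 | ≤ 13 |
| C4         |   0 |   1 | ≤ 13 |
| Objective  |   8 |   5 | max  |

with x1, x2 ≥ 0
Each vertex is the intersection of two constraint boundaries that also satisfies all remaining constraints:
  x1 = 0 and x2 = 0 → (0, 0)
  x1 + x2 = 2 and x2 = 0 → (2, 0)
  x1 + x2 = 2 and x1 = 0 → (0, 2)

Evaluating z = 8x1 + 5x2 at each vertex:
  (0, 0): z = 0
  (2, 0): z = 16
  (0, 2): z = 10

The maximum is at (2, 0) with z = 16.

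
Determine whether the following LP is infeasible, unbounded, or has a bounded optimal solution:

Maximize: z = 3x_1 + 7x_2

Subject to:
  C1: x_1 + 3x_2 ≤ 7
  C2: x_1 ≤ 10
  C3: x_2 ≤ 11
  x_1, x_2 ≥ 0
The point (7, 0) satisfies every constraint, so the LP is feasible; the constraints give x_1 ≤ 10 and x_2 ≤ 11, which with x_1, x_2 ≥ 0 keep the feasible region inside a bounded box. A feasible, bounded LP attains a finite optimum at a vertex.

The LP has an optimal solution: (7, 0) with z = 21.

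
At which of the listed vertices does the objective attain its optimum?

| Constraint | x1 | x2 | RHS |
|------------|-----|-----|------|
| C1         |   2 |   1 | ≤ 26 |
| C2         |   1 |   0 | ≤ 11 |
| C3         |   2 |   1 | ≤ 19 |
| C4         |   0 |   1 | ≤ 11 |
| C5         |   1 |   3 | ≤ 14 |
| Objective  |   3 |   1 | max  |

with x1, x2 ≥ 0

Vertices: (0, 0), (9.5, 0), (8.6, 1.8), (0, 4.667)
(9.5, 0) with z = 28.5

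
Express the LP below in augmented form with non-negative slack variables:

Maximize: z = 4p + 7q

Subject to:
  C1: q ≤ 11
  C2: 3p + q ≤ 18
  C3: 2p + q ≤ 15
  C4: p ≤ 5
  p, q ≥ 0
max z = 4p + 7q

s.t.
  q + s1 = 11
  3p + q + s2 = 18
  2p + q + s3 = 15
  p + s4 = 5
  p, q, s1, s2, s3, s4 ≥ 0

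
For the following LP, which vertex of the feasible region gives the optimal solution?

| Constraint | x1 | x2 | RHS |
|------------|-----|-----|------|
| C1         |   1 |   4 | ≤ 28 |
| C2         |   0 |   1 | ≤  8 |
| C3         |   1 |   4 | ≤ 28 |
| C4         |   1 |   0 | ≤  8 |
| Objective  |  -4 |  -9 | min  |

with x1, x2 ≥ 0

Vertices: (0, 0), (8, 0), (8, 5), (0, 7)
(8, 5) with z = -77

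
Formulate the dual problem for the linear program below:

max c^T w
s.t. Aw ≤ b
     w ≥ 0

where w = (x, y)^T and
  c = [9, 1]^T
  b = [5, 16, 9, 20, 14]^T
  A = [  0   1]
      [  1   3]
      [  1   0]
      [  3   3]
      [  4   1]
Minimize: z = 5y1 + 16y2 + 9y3 + 20y4 + 14y5

Subject to:
  C1: -y2 - y3 - 3y4 - 4y5 ≤ -9
  C2: -y1 - 3y2 - 3y4 - y5 ≤ -1
  y1, y2, y3, y4, y5 ≥ 0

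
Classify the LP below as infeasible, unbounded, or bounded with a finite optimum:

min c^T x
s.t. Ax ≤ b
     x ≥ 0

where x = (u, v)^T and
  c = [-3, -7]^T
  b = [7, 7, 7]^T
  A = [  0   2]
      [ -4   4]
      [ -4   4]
Feasible point: (0, 0) satisfies every constraint, so the LP is feasible.
Direction d = (1, 0): for each constraint row a, a·d ≤ 0 —
  (0)(1) + (2)(0) = 0 ≤ 0
  (-4)(1) + (4)(0) = -4 ≤ 0
  (-4)(1) + (4)(0) = -4 ≤ 0
and d ≥ 0, so (0, 0) + t·d stays feasible for every t ≥ 0. Along this ray z = -3u - 7v changes by -3 per unit t, so z → −∞.

Unbounded: there is a feasible ray along which z → −∞.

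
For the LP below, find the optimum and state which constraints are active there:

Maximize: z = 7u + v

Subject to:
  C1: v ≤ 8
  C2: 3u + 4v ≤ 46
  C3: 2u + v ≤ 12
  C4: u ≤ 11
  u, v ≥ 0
Optimal: u = 6, v = 0
Slack at optimum:
  C1: slack = 8
  C2: slack = 28
  C3: slack = 0 (binding)
  C4: slack = 5
  u ≥ 0: u = 6
  v ≥ 0: v = 0 (binding)
Binding constraints: C3, v ≥ 0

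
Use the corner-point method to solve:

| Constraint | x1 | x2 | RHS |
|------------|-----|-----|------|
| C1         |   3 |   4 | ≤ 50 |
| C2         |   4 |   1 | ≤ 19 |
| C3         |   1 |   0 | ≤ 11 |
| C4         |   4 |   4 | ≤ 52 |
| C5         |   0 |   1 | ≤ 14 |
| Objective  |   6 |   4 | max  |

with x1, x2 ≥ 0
Each vertex is the intersection of two constraint boundaries that also satisfies all remaining constraints:
  x1 = 0 and x2 = 0 → (0, 0)
  4x1 + x2 = 19 and x2 = 0 → (4.75, 0)
  3x1 + 4x2 = 50 and 4x1 + x2 = 19 → (2, 11)
  3x1 + 4x2 = 50 and x1 = 0 → (0, 12.5)

Evaluating z = 6x1 + 4x2 at each vertex:
  (0, 0): z = 0
  (4.75, 0): z = 28.5
  (2, 11): z = 56
  (0, 12.5): z = 50

The maximum is at (2, 11) with z = 56.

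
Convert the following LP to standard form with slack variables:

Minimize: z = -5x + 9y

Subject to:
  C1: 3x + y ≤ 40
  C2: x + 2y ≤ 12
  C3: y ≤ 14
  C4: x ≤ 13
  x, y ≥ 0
min z = -5x + 9y

s.t.
  3x + y + s1 = 40
  x + 2y + s2 = 12
  y + s3 = 14
  x + s4 = 13
  x, y, s1, s2, s3, s4 ≥ 0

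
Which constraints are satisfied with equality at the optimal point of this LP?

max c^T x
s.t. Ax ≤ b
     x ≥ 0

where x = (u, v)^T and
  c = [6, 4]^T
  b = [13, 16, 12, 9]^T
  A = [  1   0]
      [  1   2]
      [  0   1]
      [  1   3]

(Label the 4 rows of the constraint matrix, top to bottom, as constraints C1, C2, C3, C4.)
Optimal: u = 9, v = 0
Slack at optimum:
  C1: slack = 4
  C2: slack = 7
  C3: slack = 12
  C4: slack = 0 (binding)
  u ≥ 0: u = 9
  v ≥ 0: v = 0 (binding)
Binding constraints: C4, v ≥ 0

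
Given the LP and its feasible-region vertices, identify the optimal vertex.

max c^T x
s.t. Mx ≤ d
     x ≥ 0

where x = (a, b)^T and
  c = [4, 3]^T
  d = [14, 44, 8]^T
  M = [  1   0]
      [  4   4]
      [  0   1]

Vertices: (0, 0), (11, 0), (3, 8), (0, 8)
Evaluating z = 4a + 3b at each vertex:
  (0, 0): z = 0
  (11, 0): z = 44
  (3, 8): z = 36
  (0, 8): z = 24

The largest value is z = 44, attained at (11, 0).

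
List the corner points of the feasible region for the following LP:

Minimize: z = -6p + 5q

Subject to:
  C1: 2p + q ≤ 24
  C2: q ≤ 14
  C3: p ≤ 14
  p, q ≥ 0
Each vertex is the intersection of two constraint boundaries that also satisfies all remaining constraints:
  p = 0 and q = 0 → (0, 0)
  2p + q = 24 and q = 0 → (12, 0)
  2p + q = 24 and q = 14 → (5, 14)
  q = 14 and p = 0 → (0, 14)

Vertices: (0, 0), (12, 0), (5, 14), (0, 14)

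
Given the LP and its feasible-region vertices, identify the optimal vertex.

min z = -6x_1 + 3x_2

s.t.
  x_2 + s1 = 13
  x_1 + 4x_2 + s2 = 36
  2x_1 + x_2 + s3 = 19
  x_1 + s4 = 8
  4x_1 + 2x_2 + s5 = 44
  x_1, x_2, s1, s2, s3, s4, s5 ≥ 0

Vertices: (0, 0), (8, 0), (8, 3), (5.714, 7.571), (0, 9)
Evaluating z = -6x_1 + 3x_2 at each vertex:
  (0, 0): z = 0
  (8, 0): z = -48
  (8, 3): z = -39
  (5.714, 7.571): z = -11.57
  (0, 9): z = 27

The smallest value is z = -48, attained at (8, 0).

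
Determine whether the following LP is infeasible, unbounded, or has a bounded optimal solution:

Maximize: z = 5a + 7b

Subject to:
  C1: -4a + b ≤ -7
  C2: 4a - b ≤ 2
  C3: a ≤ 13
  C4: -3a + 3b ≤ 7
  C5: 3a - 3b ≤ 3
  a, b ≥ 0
C2 requires 4a - b ≤ 2, while C1 (-4a + b ≤ -7) is equivalent to 4a - b ≥ 7. Together they would need 7 ≤ 4a - b ≤ 2, which is impossible since 7 > 2. No point satisfies all constraints.

Infeasible: no point satisfies all constraints simultaneously.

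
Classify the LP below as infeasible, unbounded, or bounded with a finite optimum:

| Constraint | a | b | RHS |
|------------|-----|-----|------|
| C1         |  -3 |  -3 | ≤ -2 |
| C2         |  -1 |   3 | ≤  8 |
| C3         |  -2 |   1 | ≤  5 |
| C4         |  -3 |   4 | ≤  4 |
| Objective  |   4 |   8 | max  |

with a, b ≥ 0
Feasible point: (0, 1) satisfies every constraint, so the LP is feasible.
Direction d = (1, 0): for each constraint row a, a·d ≤ 0 —
  (-3)(1) + (-3)(0) = -3 ≤ 0
  (-1)(1) + (3)(0) = -1 ≤ 0
  (-2)(1) + (1)(0) = -2 ≤ 0
  (-3)(1) + (4)(0) = -3 ≤ 0
and d ≥ 0, so (0, 1) + t·d stays feasible for every t ≥ 0. Along this ray z = 4a + 8b changes by 4 per unit t, so z → +∞.

Unbounded: there is a feasible ray along which z → +∞.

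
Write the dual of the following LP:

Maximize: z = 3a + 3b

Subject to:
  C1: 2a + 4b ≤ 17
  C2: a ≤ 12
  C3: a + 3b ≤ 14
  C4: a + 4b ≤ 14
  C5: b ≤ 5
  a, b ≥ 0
Minimize: z = 17y1 + 12y2 + 14y3 + 14y4 + 5y5

Subject to:
  C1: -2y1 - y2 - y3 - y4 ≤ -3
  C2: -4y1 - 3y3 - 4y4 - y5 ≤ -3
  y1, y2, y3, y4, y5 ≥ 0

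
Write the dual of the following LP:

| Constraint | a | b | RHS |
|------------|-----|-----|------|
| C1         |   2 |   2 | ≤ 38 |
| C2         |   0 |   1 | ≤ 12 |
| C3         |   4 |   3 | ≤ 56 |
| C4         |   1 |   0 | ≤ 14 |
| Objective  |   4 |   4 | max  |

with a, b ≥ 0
Minimize: z = 38y1 + 12y2 + 56y3 + 14y4

Subject to:
  C1: -2y1 - 4y3 - y4 ≤ -4
  C2: -2y1 - y2 - 3y3 ≤ -4
  y1, y2, y3, y4 ≥ 0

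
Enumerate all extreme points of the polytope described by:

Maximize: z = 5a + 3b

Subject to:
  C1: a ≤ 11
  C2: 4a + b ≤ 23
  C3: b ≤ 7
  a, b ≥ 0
Each vertex is the intersection of two constraint boundaries that also satisfies all remaining constraints:
  a = 0 and b = 0 → (0, 0)
  4a + b = 23 and b = 0 → (5.75, 0)
  4a + b = 23 and b = 7 → (4, 7)
  b = 7 and a = 0 → (0, 7)

Vertices: (0, 0), (5.75, 0), (4, 7), (0, 7)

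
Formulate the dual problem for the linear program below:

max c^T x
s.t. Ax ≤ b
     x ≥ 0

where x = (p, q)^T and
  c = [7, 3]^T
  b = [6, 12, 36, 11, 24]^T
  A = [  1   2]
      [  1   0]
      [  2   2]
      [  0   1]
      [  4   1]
Minimize: z = 6y1 + 12y2 + 36y3 + 11y4 + 24y5

Subject to:
  C1: -y1 - y2 - 2y3 - 4y5 ≤ -7
  C2: -2y1 - 2y3 - y4 - y5 ≤ -3
  y1, y2, y3, y4, y5 ≥ 0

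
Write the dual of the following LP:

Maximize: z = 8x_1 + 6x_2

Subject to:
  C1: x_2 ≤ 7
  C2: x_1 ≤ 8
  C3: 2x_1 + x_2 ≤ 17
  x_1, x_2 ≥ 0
Minimize: z = 7y1 + 8y2 + 17y3

Subject to:
  C1: -y2 - 2y3 ≤ -8
  C2: -y1 - y3 ≤ -6
  y1, y2, y3 ≥ 0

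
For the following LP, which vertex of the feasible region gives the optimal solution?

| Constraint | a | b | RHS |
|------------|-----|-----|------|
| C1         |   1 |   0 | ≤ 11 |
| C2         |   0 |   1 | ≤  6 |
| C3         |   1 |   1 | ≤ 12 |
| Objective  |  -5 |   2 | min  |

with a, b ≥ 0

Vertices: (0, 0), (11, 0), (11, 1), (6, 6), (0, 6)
(11, 0) with z = -55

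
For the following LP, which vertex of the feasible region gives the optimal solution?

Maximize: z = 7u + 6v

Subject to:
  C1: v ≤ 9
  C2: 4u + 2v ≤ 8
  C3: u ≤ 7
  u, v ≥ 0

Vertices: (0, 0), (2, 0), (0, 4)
Evaluating z = 7u + 6v at each vertex:
  (0, 0): z = 0
  (2, 0): z = 14
  (0, 4): z = 24

The largest value is z = 24, attained at (0, 4).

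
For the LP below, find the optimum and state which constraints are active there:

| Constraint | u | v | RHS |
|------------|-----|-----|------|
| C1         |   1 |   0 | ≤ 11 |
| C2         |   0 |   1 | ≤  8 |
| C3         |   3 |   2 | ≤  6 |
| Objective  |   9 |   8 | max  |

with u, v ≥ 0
Optimal: u = 0, v = 3
Binding: C3, u ≥ 0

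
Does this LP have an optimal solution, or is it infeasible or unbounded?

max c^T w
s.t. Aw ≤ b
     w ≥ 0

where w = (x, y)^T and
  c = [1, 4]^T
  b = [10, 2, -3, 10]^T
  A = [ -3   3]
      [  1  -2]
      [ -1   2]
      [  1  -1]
One constraint requires x - 2y ≤ 2, while the constraint -x + 2y ≤ -3 is equivalent to x - 2y ≥ 3. Together they would need 3 ≤ x - 2y ≤ 2, which is impossible since 3 > 2. No point satisfies all constraints.

Infeasible — the constraint set is empty.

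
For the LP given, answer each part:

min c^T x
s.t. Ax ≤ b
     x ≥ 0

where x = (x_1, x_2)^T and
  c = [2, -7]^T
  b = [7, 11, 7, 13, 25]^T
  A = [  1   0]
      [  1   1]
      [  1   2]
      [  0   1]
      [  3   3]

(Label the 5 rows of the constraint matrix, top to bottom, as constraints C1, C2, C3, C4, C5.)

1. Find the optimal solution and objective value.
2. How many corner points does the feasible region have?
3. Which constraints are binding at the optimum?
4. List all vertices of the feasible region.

1. x_1 = 0, x_2 = 3.5, z = -24.5
2. 3
3. C3, x_1 ≥ 0
4. (0, 0), (7, 0), (0, 3.5)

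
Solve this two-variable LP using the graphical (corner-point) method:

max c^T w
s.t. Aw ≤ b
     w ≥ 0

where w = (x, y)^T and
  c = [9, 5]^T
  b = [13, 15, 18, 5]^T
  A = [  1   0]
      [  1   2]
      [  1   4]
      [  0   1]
x = 13, y = 1, z = 122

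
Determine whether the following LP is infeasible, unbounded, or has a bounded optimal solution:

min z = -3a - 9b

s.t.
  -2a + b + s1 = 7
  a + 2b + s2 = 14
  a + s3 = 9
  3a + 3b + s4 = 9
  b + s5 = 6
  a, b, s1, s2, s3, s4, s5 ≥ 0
The point (0, 3) satisfies every constraint, so the LP is feasible; the constraints give a ≤ 9 and b ≤ 6, which with a, b ≥ 0 keep the feasible region inside a bounded box. A feasible, bounded LP attains a finite optimum at a vertex.

Evaluating z = -3a - 9b at each vertex:
  (0, 0): z = 0
  (3, 0): z = -9
  (0, 3): z = -27

Feasible with finite optimum z* = -27 at (0, 3).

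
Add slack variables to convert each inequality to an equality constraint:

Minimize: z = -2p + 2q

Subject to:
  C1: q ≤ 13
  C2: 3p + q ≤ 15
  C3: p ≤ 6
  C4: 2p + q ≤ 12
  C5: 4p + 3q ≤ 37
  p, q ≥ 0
min z = -2p + 2q

s.t.
  q + s1 = 13
  3p + q + s2 = 15
  p + s3 = 6
  2p + q + s4 = 12
  4p + 3q + s5 = 37
  p, q, s1, s2, s3, s4, s5 ≥ 0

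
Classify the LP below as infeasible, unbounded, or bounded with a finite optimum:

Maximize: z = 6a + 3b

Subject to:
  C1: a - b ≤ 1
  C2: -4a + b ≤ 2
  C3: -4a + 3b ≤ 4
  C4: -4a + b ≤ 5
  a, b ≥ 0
Feasible point: (0, 0) satisfies every constraint, so the LP is feasible.
Direction d = (1, 1): for each constraint row a, a·d ≤ 0 —
  (1)(1) + (-1)(1) = 0 ≤ 0
  (-4)(1) + (1)(1) = -3 ≤ 0
  (-4)(1) + (3)(1) = -1 ≤ 0
  (-4)(1) + (1)(1) = -3 ≤ 0
and d ≥ 0, so (0, 0) + t·d stays feasible for every t ≥ 0. Along this ray z = 6a + 3b changes by 9 per unit t, so z → +∞.

Unbounded: there is a feasible ray along which z → +∞.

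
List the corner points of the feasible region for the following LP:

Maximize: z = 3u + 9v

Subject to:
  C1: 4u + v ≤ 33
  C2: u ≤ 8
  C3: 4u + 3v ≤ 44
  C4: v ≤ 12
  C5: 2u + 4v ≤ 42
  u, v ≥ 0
Each vertex is the intersection of two constraint boundaries that also satisfies all remaining constraints:
  u = 0 and v = 0 → (0, 0)
  u = 8 and v = 0 → (8, 0)
  4u + v = 33 and u = 8 → (8, 1)
  4u + v = 33 and 4u + 3v = 44 → (6.875, 5.5)
  4u + 3v = 44 and 2u + 4v = 42 → (5, 8)
  2u + 4v = 42 and u = 0 → (0, 10.5)

Vertices: (0, 0), (8, 0), (8, 1), (6.875, 5.5), (5, 8), (0, 10.5)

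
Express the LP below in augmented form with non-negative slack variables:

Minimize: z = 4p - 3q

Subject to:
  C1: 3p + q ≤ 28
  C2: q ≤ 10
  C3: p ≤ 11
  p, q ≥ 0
min z = 4p - 3q

s.t.
  3p + q + s1 = 28
  q + s2 = 10
  p + s3 = 11
  p, q, s1, s2, s3 ≥ 0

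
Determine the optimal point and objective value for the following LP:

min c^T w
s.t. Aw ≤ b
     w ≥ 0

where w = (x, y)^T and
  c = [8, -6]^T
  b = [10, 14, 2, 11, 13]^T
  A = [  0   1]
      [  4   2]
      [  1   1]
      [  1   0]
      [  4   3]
Each vertex is the intersection of two constraint boundaries that also satisfies all remaining constraints:
  x = 0 and y = 0 → (0, 0)
  x + y = 2 and y = 0 → (2, 0)
  x + y = 2 and x = 0 → (0, 2)

Evaluating z = 8x - 6y at each vertex:
  (0, 0): z = 0
  (2, 0): z = 16
  (0, 2): z = -12

The minimum is at (0, 2) with z = -12.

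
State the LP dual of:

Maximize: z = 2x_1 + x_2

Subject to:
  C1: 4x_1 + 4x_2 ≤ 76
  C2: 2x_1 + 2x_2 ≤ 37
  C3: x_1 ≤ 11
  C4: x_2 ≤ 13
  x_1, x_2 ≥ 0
Minimize: z = 76y1 + 37y2 + 11y3 + 13y4

Subject to:
  C1: -4y1 - 2y2 - y3 ≤ -2
  C2: -4y1 - 2y2 - y4 ≤ -1
  y1, y2, y3, y4 ≥ 0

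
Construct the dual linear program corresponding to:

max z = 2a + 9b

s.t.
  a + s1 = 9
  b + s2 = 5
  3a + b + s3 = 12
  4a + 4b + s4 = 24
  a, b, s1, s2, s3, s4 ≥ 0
Minimize: z = 9y1 + 5y2 + 12y3 + 24y4

Subject to:
  C1: -y1 - 3y3 - 4y4 ≤ -2
  C2: -y2 - y3 - 4y4 ≤ -9
  y1, y2, y3, y4 ≥ 0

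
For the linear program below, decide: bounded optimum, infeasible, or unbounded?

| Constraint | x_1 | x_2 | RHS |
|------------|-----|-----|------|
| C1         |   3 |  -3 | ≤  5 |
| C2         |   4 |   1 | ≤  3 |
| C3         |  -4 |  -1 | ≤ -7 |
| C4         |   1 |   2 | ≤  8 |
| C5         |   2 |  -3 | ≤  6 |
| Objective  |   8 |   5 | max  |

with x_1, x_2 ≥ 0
C2 requires 4x_1 + x_2 ≤ 3, while C3 (-4x_1 - x_2 ≤ -7) is equivalent to 4x_1 + x_2 ≥ 7. Together they would need 7 ≤ 4x_1 + x_2 ≤ 3, which is impossible since 7 > 3. No point satisfies all constraints.

Infeasible — the constraint set is empty.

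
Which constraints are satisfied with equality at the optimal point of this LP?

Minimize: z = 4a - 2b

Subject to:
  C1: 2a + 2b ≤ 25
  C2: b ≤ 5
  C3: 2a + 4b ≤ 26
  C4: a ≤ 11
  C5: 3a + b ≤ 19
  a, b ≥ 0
Optimal: a = 0, b = 5
Slack at optimum:
  C1: slack = 15
  C2: slack = 0 (binding)
  C3: slack = 6
  C4: slack = 11
  C5: slack = 14
  a ≥ 0: a = 0 (binding)
  b ≥ 0: b = 5
Binding constraints: C2, a ≥ 0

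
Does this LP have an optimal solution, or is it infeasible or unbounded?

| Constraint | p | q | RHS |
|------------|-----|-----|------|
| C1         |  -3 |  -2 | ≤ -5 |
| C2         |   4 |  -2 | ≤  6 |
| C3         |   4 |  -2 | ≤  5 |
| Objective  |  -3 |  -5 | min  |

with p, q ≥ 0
Feasible point: (1, 1) satisfies every constraint, so the LP is feasible.
Direction d = (0, 1): for each constraint row a, a·d ≤ 0 —
  (-3)(0) + (-2)(1) = -2 ≤ 0
  (4)(0) + (-2)(1) = -2 ≤ 0
  (4)(0) + (-2)(1) = -2 ≤ 0
and d ≥ 0, so (1, 1) + t·d stays feasible for every t ≥ 0. Along this ray z = -3p - 5q changes by -5 per unit t, so z → −∞.

The LP is unbounded; z can be made arbitrarily small.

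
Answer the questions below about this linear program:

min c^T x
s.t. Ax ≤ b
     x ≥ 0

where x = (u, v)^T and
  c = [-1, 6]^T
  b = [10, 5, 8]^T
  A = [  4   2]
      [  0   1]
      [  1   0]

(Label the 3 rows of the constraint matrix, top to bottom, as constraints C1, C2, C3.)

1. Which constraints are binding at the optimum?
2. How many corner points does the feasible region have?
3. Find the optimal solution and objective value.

1. C1, v ≥ 0
2. 3
3. u = 2.5, v = 0, z = -2.5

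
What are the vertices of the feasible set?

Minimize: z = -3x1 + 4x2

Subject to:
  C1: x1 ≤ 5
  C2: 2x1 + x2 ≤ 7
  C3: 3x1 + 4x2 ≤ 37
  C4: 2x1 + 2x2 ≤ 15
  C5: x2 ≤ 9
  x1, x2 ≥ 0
Each vertex is the intersection of two constraint boundaries that also satisfies all remaining constraints:
  x1 = 0 and x2 = 0 → (0, 0)
  2x1 + x2 = 7 and x2 = 0 → (3.5, 0)
  2x1 + x2 = 7 and x1 = 0 → (0, 7)

Vertices: (0, 0), (3.5, 0), (0, 7)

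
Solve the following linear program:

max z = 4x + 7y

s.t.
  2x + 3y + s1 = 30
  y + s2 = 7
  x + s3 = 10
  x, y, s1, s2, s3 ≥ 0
Each vertex is the intersection of two constraint boundaries that also satisfies all remaining constraints:
  x = 0 and y = 0 → (0, 0)
  x = 10 and y = 0 → (10, 0)
  2x + 3y = 30 and x = 10 → (10, 3.333)
  2x + 3y = 30 and y = 7 → (4.5, 7)
  y = 7 and x = 0 → (0, 7)

Evaluating z = 4x + 7y at each vertex:
  (0, 0): z = 0
  (10, 0): z = 40
  (10, 3.333): z = 63.33
  (4.5, 7): z = 67
  (0, 7): z = 49

The maximum is at (4.5, 7) with z = 67.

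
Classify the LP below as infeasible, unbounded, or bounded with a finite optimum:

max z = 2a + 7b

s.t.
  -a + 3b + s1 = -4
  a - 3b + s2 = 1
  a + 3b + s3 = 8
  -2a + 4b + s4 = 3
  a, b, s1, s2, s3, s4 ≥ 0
The row a - 3b + s2 = 1 with s2 ≥ 0 requires a - 3b ≤ 1, while the row -a + 3b + s1 = -4 with s1 ≥ 0 is equivalent to a - 3b ≥ 4. Together they would need 4 ≤ a - 3b ≤ 1, which is impossible since 4 > 1. No point satisfies all constraints.

Infeasible: no point satisfies all constraints simultaneously.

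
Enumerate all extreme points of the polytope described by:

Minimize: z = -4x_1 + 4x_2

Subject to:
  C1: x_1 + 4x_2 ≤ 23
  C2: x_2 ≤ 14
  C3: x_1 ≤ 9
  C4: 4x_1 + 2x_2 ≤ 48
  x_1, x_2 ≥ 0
Each vertex is the intersection of two constraint boundaries that also satisfies all remaining constraints:
  x_1 = 0 and x_2 = 0 → (0, 0)
  x_1 = 9 and x_2 = 0 → (9, 0)
  x_1 + 4x_2 = 23 and x_1 = 9 → (9, 3.5)
  x_1 + 4x_2 = 23 and x_1 = 0 → (0, 5.75)

Vertices: (0, 0), (9, 0), (9, 3.5), (0, 5.75)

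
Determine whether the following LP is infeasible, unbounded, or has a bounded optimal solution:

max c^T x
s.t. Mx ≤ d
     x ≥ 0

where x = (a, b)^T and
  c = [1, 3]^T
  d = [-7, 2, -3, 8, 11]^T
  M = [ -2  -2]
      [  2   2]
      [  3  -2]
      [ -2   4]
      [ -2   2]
One constraint requires 2a + 2b ≤ 2, while the constraint -2a - 2b ≤ -7 is equivalent to 2a + 2b ≥ 7. Together they would need 7 ≤ 2a + 2b ≤ 2, which is impossible since 7 > 2. No point satisfies all constraints.

Infeasible — the constraint set is empty.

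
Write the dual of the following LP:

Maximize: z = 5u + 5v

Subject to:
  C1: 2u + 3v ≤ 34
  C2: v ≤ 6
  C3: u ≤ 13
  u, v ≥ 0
Minimize: z = 34y1 + 6y2 + 13y3

Subject to:
  C1: -2y1 - y3 ≤ -5
  C2: -3y1 - y2 ≤ -5
  y1, y2, y3 ≥ 0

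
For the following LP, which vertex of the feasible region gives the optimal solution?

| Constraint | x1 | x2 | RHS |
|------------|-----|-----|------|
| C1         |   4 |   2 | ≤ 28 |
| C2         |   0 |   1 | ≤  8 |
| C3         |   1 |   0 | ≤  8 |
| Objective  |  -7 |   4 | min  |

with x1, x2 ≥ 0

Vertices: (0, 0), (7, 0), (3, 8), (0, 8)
Evaluating z = -7x1 + 4x2 at each vertex:
  (0, 0): z = 0
  (7, 0): z = -49
  (3, 8): z = 11
  (0, 8): z = 32

The smallest value is z = -49, attained at (7, 0).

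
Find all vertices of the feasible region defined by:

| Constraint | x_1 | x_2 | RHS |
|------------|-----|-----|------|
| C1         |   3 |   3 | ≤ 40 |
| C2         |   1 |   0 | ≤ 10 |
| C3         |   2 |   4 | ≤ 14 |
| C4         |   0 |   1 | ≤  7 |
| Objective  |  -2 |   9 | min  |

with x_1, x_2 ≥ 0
Each vertex is the intersection of two constraint boundaries that also satisfies all remaining constraints:
  x_1 = 0 and x_2 = 0 → (0, 0)
  2x_1 + 4x_2 = 14 and x_2 = 0 → (7, 0)
  2x_1 + 4x_2 = 14 and x_1 = 0 → (0, 3.5)

Vertices: (0, 0), (7, 0), (0, 3.5)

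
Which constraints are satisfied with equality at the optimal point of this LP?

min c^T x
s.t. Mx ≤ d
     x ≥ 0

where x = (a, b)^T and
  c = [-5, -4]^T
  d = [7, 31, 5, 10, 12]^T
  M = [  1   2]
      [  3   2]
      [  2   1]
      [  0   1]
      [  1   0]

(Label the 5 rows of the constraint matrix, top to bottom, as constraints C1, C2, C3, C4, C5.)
Optimal: a = 1, b = 3
Slack at optimum:
  C1: slack = 0 (binding)
  C2: slack = 22
  C3: slack = 0 (binding)
  C4: slack = 7
  C5: slack = 11
  a ≥ 0: a = 1
  b ≥ 0: b = 3
Binding constraints: C1, C3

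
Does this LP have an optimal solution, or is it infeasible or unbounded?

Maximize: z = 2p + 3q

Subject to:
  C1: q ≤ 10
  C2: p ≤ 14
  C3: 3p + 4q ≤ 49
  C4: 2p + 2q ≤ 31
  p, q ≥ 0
The point (3, 10) satisfies every constraint, so the LP is feasible; the constraints give p ≤ 14 and q ≤ 10, which with p, q ≥ 0 keep the feasible region inside a bounded box. A feasible, bounded LP attains a finite optimum at a vertex.

Feasible with finite optimum z* = 36 at (3, 10).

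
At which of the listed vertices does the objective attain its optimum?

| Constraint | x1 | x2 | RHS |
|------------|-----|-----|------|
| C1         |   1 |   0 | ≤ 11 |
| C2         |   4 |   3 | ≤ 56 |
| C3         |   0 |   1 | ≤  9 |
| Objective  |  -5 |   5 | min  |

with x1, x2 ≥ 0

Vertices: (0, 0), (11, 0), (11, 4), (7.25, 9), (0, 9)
Evaluating z = -5x1 + 5x2 at each vertex:
  (0, 0): z = 0
  (11, 0): z = -55
  (11, 4): z = -35
  (7.25, 9): z = 8.75
  (0, 9): z = 45

The smallest value is z = -55, attained at (11, 0).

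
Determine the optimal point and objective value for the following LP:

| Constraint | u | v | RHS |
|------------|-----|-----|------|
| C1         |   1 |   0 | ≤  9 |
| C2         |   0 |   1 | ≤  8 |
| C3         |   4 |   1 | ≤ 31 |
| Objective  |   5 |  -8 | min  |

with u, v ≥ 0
u = 0, v = 8, z = -64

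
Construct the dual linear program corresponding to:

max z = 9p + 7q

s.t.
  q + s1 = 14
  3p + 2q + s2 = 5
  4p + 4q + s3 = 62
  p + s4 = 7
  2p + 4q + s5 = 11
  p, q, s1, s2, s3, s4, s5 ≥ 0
Minimize: z = 14y1 + 5y2 + 62y3 + 7y4 + 11y5

Subject to:
  C1: -3y2 - 4y3 - y4 - 2y5 ≤ -9
  C2: -y1 - 2y2 - 4y3 - 4y5 ≤ -7
  y1, y2, y3, y4, y5 ≥ 0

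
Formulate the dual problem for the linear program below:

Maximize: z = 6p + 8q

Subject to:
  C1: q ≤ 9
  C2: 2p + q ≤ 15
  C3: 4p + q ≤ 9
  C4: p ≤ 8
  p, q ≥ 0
Minimize: z = 9y1 + 15y2 + 9y3 + 8y4

Subject to:
  C1: -2y2 - 4y3 - y4 ≤ -6
  C2: -y1 - y2 - y3 ≤ -8
  y1, y2, y3, y4 ≥ 0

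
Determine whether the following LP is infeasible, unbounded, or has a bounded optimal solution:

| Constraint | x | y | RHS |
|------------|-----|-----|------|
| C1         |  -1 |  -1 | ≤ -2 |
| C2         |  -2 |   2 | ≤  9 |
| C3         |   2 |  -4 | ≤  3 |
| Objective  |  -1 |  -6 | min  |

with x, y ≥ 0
Feasible point: (0, 2) satisfies every constraint, so the LP is feasible.
Direction d = (1, 1): for each constraint row a, a·d ≤ 0 —
  (-1)(1) + (-1)(1) = -2 ≤ 0
  (-2)(1) + (2)(1) = 0 ≤ 0
  (2)(1) + (-4)(1) = -2 ≤ 0
and d ≥ 0, so (0, 2) + t·d stays feasible for every t ≥ 0. Along this ray z = -x - 6y changes by -7 per unit t, so z → −∞.

The LP is unbounded; z can be made arbitrarily small.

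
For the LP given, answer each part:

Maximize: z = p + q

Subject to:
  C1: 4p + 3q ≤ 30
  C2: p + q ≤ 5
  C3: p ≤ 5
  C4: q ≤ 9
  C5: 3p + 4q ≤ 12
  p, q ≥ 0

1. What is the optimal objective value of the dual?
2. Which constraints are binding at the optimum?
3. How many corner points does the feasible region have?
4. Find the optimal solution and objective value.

1. 4 (by strong duality, equal to the primal optimum)
2. C5, q ≥ 0
3. 3
4. p = 4, q = 0, z = 4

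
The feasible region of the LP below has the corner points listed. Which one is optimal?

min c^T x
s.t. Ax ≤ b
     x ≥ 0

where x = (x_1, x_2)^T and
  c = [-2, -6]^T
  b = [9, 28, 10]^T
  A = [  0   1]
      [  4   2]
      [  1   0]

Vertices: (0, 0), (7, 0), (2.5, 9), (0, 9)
(2.5, 9) with z = -59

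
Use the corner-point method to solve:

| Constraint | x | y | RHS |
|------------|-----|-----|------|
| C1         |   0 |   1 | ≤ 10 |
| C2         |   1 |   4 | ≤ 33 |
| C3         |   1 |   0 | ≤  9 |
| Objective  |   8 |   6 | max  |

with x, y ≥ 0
Each vertex is the intersection of two constraint boundaries that also satisfies all remaining constraints:
  x = 0 and y = 0 → (0, 0)
  x = 9 and y = 0 → (9, 0)
  x + 4y = 33 and x = 9 → (9, 6)
  x + 4y = 33 and x = 0 → (0, 8.25)

Evaluating z = 8x + 6y at each vertex:
  (0, 0): z = 0
  (9, 0): z = 72
  (9, 6): z = 108
  (0, 8.25): z = 49.5

The maximum is at (9, 6) with z = 108.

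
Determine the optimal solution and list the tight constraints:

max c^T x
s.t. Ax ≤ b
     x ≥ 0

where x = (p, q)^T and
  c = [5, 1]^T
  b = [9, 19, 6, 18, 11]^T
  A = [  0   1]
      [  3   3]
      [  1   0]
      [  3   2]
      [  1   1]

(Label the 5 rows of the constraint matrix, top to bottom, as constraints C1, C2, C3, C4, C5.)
Optimal: p = 6, q = 0
Binding: C3, C4, q ≥ 0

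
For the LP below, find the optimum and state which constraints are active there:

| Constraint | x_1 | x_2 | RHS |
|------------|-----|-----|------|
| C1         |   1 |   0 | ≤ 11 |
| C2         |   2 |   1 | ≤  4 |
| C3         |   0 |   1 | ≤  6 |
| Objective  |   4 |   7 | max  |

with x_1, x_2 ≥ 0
Optimal: x_1 = 0, x_2 = 4
Slack at optimum:
  C1: slack = 11
  C2: slack = 0 (binding)
  C3: slack = 2
  x_1 ≥ 0: x_1 = 0 (binding)
  x_2 ≥ 0: x_2 = 4
Binding constraints: C2, x_1 ≥ 0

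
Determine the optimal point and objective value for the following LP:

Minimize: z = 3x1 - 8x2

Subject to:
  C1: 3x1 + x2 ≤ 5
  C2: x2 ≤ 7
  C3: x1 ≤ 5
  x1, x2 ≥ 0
x1 = 0, x2 = 5, z = -40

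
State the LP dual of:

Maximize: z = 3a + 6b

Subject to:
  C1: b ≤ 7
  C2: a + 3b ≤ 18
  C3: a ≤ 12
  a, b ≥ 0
Minimize: z = 7y1 + 18y2 + 12y3

Subject to:
  C1: -y2 - y3 ≤ -3
  C2: -y1 - 3y2 ≤ -6
  y1, y2, y3 ≥ 0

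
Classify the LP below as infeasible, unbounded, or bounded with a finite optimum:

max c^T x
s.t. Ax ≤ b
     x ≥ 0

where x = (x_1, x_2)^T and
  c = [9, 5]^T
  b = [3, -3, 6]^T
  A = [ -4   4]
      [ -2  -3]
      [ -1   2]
Feasible point: (1, 1) satisfies every constraint, so the LP is feasible.
Direction d = (1, 0): for each constraint row a, a·d ≤ 0 —
  (-4)(1) + (4)(0) = -4 ≤ 0
  (-2)(1) + (-3)(0) = -2 ≤ 0
  (-1)(1) + (2)(0) = -1 ≤ 0
and d ≥ 0, so (1, 1) + t·d stays feasible for every t ≥ 0. Along this ray z = 9x_1 + 5x_2 changes by 9 per unit t, so z → +∞.

Unbounded — the objective can increase without bound over the feasible region.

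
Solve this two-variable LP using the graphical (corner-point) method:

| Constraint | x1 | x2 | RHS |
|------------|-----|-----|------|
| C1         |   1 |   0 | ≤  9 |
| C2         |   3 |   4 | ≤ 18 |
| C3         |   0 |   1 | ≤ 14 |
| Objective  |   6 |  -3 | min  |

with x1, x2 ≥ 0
Each vertex is the intersection of two constraint boundaries that also satisfies all remaining constraints:
  x1 = 0 and x2 = 0 → (0, 0)
  3x1 + 4x2 = 18 and x2 = 0 → (6, 0)
  3x1 + 4x2 = 18 and x1 = 0 → (0, 4.5)

Evaluating z = 6x1 - 3x2 at each vertex:
  (0, 0): z = 0
  (6, 0): z = 36
  (0, 4.5): z = -13.5

The minimum is at (0, 4.5) with z = -13.5.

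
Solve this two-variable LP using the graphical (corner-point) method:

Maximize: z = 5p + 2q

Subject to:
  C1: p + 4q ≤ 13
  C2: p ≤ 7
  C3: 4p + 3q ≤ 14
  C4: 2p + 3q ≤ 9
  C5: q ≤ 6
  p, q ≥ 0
p = 3.5, q = 0, z = 17.5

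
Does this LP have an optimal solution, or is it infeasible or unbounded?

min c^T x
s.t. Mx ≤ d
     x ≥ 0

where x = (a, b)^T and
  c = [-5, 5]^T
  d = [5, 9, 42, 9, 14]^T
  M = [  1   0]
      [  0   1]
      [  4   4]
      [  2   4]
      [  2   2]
The point (4.5, 0) satisfies every constraint, so the LP is feasible; the constraints give a ≤ 5 and b ≤ 9, which with a, b ≥ 0 keep the feasible region inside a bounded box. A feasible, bounded LP attains a finite optimum at a vertex.

Evaluating z = -5a + 5b at each vertex:
  (0, 0): z = 0
  (4.5, 0): z = -22.5
  (0, 2.25): z = 11.25

The LP has an optimal solution: (4.5, 0) with z = -22.5.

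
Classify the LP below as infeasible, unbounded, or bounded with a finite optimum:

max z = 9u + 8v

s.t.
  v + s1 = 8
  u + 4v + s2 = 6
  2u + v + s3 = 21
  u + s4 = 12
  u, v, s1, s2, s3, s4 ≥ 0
The point (6, 0) satisfies every constraint, so the LP is feasible; the constraints give u ≤ 12 and v ≤ 8, which with u, v ≥ 0 keep the feasible region inside a bounded box. A feasible, bounded LP attains a finite optimum at a vertex.

The LP has an optimal solution: (6, 0) with z = 54.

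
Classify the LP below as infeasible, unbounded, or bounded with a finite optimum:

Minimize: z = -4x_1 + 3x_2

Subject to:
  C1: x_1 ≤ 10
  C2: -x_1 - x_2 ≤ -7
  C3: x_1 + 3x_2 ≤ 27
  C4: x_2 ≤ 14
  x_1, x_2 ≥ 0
The point (10, 0) satisfies every constraint, so the LP is feasible; the constraints give x_1 ≤ 10 and x_2 ≤ 14, which with x_1, x_2 ≥ 0 keep the feasible region inside a bounded box. A feasible, bounded LP attains a finite optimum at a vertex.

Evaluating z = -4x_1 + 3x_2 at each vertex:
  (7, 0): z = -28
  (10, 0): z = -40
  (10, 5.667): z = -23
  (0, 9): z = 27
  (0, 7): z = 21

Feasible with finite optimum z* = -40 at (10, 0).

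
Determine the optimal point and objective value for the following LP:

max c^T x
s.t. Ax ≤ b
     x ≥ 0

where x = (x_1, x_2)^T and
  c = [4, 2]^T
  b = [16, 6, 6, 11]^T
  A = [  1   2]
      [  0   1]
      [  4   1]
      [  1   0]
Each vertex is the intersection of two constraint boundaries that also satisfies all remaining constraints:
  x_1 = 0 and x_2 = 0 → (0, 0)
  4x_1 + x_2 = 6 and x_2 = 0 → (1.5, 0)
  x_2 = 6 and 4x_1 + x_2 = 6 → (0, 6)

Evaluating z = 4x_1 + 2x_2 at each vertex:
  (0, 0): z = 0
  (1.5, 0): z = 6
  (0, 6): z = 12

The maximum is at (0, 6) with z = 12.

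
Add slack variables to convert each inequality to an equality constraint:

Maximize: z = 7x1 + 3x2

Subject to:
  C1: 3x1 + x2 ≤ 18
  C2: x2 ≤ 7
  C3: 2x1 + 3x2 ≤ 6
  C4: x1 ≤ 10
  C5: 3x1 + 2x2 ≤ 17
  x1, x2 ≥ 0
max z = 7x1 + 3x2

s.t.
  3x1 + x2 + s1 = 18
  x2 + s2 = 7
  2x1 + 3x2 + s3 = 6
  x1 + s4 = 10
  3x1 + 2x2 + s5 = 17
  x1, x2, s1, s2, s3, s4, s5 ≥ 0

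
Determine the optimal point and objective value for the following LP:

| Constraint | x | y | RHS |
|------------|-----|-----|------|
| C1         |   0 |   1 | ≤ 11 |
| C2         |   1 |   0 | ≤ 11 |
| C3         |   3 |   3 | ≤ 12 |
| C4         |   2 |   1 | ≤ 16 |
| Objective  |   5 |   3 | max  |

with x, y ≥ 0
Each vertex is the intersection of two constraint boundaries that also satisfies all remaining constraints:
  x = 0 and y = 0 → (0, 0)
  3x + 3y = 12 and y = 0 → (4, 0)
  3x + 3y = 12 and x = 0 → (0, 4)

Evaluating z = 5x + 3y at each vertex:
  (0, 0): z = 0
  (4, 0): z = 20
  (0, 4): z = 12

The maximum is at (4, 0) with z = 20.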